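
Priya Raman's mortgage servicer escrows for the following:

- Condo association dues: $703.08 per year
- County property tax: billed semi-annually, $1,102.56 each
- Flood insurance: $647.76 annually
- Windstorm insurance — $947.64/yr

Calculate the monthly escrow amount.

$375.30

Condo association dues = $703.08 per year
County property tax = $1,102.56 × 2 = $2,205.12 per year
Flood insurance = $647.76 per year
Windstorm insurance = $947.64 per year
Combined annual = $4,503.60
Base monthly escrow = $4,503.60 ÷ 12 = $375.30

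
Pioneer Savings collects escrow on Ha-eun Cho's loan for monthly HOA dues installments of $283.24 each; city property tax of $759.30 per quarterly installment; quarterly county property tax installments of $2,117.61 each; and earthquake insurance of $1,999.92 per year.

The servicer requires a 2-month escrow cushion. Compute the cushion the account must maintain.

$2,817.74

HOA dues — $283.24 × 12 = $3,398.88 per year
City property tax — $759.30 × 4 = $3,037.20 per year
County property tax — $2,117.61 × 4 = $8,470.44 per year
Earthquake insurance — $1,999.92 per year
Total annual escrow = $16,906.44
Monthly = $16,906.44 / 12 = $1,408.87
Required cushion = 2 × $1,408.87 = $2,817.74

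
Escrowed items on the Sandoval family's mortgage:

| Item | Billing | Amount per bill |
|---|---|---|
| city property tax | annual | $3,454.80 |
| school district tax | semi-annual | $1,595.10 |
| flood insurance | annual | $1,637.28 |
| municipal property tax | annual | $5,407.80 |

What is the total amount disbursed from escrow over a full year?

$13,690.08

City property tax — $3,454.80 per year
School district tax — $1,595.10 × 2 = $3,190.20 per year
Flood insurance — $1,637.28 per year
Municipal property tax — $5,407.80 per year
Annual escrow total = $13,690.08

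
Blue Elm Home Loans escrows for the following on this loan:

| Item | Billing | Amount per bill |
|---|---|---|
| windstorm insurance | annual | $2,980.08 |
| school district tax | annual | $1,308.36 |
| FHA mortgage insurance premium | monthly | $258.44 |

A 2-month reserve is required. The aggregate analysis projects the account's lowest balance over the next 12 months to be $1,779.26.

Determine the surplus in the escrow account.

$547.64

Windstorm insurance — $2,980.08 per year
School district tax — $1,308.36 per year
FHA mortgage insurance premium — $258.44 × 12 = $3,101.28 per year
Annual escrow total = $7,389.72
Per month = $7,389.72 / 12 = $615.81
Required reserve = 2 × $615.81 = $1,231.62
Excess over cushion: $1,779.26 − $1,231.62 = $547.64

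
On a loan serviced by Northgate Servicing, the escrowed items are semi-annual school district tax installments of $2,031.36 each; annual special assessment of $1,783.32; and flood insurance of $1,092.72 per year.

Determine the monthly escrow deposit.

School district tax — $2,031.36 × 2 = $4,062.72 per year
Special assessment — $1,783.32 per year
Flood insurance — $1,092.72 per year
Yearly total = $6,938.76
Monthly escrow = $6,938.76 ÷ 12 = $578.23

$578.23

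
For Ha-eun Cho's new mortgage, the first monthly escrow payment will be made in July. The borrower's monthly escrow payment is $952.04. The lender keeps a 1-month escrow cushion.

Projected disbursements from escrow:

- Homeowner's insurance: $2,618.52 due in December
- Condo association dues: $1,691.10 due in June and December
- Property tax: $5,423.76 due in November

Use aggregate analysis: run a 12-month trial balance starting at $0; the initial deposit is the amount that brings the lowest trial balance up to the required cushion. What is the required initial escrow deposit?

$4,973.18

Cushion = 1 × $952.04 = $952.04
Trial balance (start $0, +$952.04 each month, − disbursements):
  Jul: +$952.04 → $952.04
  Aug: +$952.04 → $1,904.08
  Sep: +$952.04 → $2,856.12
  Oct: +$952.04 → $3,808.16
  Nov: +$952.04 − $5,423.76 → -$663.56
  Dec: +$952.04 − $4,309.62 → -$4,021.14
  Jan: +$952.04 → -$3,069.10
  Feb: +$952.04 → -$2,117.06
  Mar: +$952.04 → -$1,165.02
  Apr: +$952.04 → -$212.98
  May: +$952.04 → $739.06
  Jun: +$952.04 − $1,691.10 → $0.00
Lowest trial balance = -$4,021.14 (Dec)
Initial deposit = cushion − low point = $952.04 − (-$4,021.14) = $4,973.18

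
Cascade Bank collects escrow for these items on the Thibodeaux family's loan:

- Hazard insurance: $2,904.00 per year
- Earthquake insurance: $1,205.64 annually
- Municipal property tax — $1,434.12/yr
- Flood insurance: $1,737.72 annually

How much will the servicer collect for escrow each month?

Hazard insurance: $2,904.00 annually
Earthquake insurance: $1,205.64 annually
Municipal property tax: $1,434.12 annually
Flood insurance: $1,737.72 annually
Yearly total = $7,281.48
Monthly escrow = $7,281.48 / 12 = $606.79

$606.79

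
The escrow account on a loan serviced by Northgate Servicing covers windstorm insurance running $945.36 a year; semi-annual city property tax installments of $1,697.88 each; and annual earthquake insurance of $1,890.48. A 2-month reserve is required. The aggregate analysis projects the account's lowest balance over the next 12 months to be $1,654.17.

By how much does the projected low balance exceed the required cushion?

Windstorm insurance — $945.36
City property tax — $1,697.88 × 2 = $3,395.76
Earthquake insurance — $1,890.48
Yearly total = $945.36 + $3,395.76 + $1,890.48 = $6,231.60
Monthly escrow = $6,231.60 / 12 = $519.30
Required reserve = 2 × $519.30 = $1,038.60
Excess over cushion: $1,654.17 − $1,038.60 = $615.57

$615.57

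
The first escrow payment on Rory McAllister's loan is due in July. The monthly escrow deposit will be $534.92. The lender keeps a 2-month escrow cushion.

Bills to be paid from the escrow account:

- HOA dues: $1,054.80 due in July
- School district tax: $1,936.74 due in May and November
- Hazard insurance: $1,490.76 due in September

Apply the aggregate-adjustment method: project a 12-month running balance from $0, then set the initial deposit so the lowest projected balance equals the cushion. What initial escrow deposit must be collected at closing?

$2,877.54

Cushion = 2 × $534.92 = $1,069.84
Trial balance (start $0, +$534.92 each month, − disbursements):
  Jul: +$534.92 − $1,054.80 → -$519.88
  Aug: +$534.92 → $15.04
  Sep: +$534.92 − $1,490.76 → -$940.80
  Oct: +$534.92 → -$405.88
  Nov: +$534.92 − $1,936.74 → -$1,807.70
  Dec: +$534.92 → -$1,272.78
  Jan: +$534.92 → -$737.86
  Feb: +$534.92 → -$202.94
  Mar: +$534.92 → $331.98
  Apr: +$534.92 → $866.90
  May: +$534.92 − $1,936.74 → -$534.92
  Jun: +$534.92 → $0.00
Lowest trial balance = -$1,807.70 (Nov)
Initial deposit = cushion − low point = $1,069.84 − (-$1,807.70) = $2,877.54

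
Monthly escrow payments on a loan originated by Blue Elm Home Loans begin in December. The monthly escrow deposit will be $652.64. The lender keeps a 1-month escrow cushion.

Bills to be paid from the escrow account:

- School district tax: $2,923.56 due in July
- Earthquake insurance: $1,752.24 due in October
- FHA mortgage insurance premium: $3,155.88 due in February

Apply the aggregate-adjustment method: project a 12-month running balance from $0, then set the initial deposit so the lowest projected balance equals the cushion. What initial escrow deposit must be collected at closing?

Cushion = 1 × $652.64 = $652.64
Trial balance (start $0, +$652.64 each month, − disbursements):
  Dec: +$652.64 → $652.64
  Jan: +$652.64 → $1,305.28
  Feb: +$652.64 − $3,155.88 → -$1,197.96
  Mar: +$652.64 → -$545.32
  Apr: +$652.64 → $107.32
  May: +$652.64 → $759.96
  Jun: +$652.64 → $1,412.60
  Jul: +$652.64 − $2,923.56 → -$858.32
  Aug: +$652.64 → -$205.68
  Sep: +$652.64 → $446.96
  Oct: +$652.64 − $1,752.24 → -$652.64
  Nov: +$652.64 → $0.00
Lowest trial balance = -$1,197.96 (Feb)
Initial deposit = cushion − low point = $652.64 − (-$1,197.96) = $1,850.60

$1,850.60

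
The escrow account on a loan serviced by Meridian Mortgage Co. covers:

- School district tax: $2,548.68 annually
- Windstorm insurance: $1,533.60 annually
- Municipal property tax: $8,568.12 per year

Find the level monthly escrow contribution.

$1,054.20

School district tax = $2,548.68/yr
Windstorm insurance = $1,533.60/yr
Municipal property tax = $8,568.12/yr
Combined annual = $2,548.68 + $1,533.60 + $8,568.12 = $12,650.40
Base monthly escrow = $12,650.40 / 12 = $1,054.20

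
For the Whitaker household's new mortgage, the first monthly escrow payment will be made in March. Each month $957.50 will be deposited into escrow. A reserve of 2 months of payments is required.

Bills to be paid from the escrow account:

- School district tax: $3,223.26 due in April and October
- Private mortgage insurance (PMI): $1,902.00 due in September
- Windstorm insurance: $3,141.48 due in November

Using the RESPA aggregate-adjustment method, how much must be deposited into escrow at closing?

Cushion = 2 × $957.50 = $1,915.00
Trial balance (start $0, +$957.50 each month, − disbursements):
  Mar: +$957.50 → $957.50
  Apr: +$957.50 − $3,223.26 → -$1,308.26
  May: +$957.50 → -$350.76
  Jun: +$957.50 → $606.74
  Jul: +$957.50 → $1,564.24
  Aug: +$957.50 → $2,521.74
  Sep: +$957.50 − $1,902.00 → $1,577.24
  Oct: +$957.50 − $3,223.26 → -$688.52
  Nov: +$957.50 − $3,141.48 → -$2,872.50
  Dec: +$957.50 → -$1,915.00
  Jan: +$957.50 → -$957.50
  Feb: +$957.50 → $0.00
Lowest trial balance = -$2,872.50 (Nov)
Initial deposit = cushion − low point = $1,915.00 − (-$2,872.50) = $4,787.50

$4,787.50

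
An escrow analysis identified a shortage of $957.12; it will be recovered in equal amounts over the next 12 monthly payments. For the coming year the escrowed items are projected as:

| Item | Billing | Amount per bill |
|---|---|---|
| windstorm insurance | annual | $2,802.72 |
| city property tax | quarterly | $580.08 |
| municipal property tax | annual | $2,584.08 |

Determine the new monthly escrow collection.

Windstorm insurance — $2,802.72
City property tax — $580.08 × 4 = $2,320.32
Municipal property tax — $2,584.08
Annual escrow total = $2,802.72 + $2,320.32 + $2,584.08 = $7,707.12
Monthly escrow = $7,707.12 / 12 = $642.26
Shortage per month = $957.12 / 12 = $79.76
New monthly escrow = $642.26 + $79.76 = $722.02

$722.02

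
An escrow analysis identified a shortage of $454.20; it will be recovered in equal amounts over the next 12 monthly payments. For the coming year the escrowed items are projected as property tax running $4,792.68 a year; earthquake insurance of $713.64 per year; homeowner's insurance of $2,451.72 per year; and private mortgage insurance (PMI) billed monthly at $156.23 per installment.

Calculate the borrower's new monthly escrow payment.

$857.25

Property tax: $4,792.68 per year
Earthquake insurance: $713.64 per year
Homeowner's insurance: $2,451.72 per year
Private mortgage insurance (PMI): $156.23 × 12 = $1,874.76 per year
Total annual escrow = $9,832.80
Monthly escrow = $9,832.80 ÷ 12 = $819.40
Shortage spread = $454.20 / 12 = $37.85/mo
New monthly escrow = $819.40 + $37.85 = $857.25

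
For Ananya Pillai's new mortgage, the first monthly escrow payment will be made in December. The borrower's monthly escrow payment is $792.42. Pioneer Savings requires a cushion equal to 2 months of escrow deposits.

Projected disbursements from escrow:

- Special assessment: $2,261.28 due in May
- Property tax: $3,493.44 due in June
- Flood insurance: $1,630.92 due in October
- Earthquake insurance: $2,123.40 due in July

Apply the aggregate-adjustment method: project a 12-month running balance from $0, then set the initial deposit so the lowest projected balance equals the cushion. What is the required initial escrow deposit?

$3,123.60

Cushion = 2 × $792.42 = $1,584.84
Trial balance (start $0, +$792.42 each month, − disbursements):
  Dec: +$792.42 → $792.42
  Jan: +$792.42 → $1,584.84
  Feb: +$792.42 → $2,377.26
  Mar: +$792.42 → $3,169.68
  Apr: +$792.42 → $3,962.10
  May: +$792.42 − $2,261.28 → $2,493.24
  Jun: +$792.42 − $3,493.44 → -$207.78
  Jul: +$792.42 − $2,123.40 → -$1,538.76
  Aug: +$792.42 → -$746.34
  Sep: +$792.42 → $46.08
  Oct: +$792.42 − $1,630.92 → -$792.42
  Nov: +$792.42 → $0.00
Lowest trial balance = -$1,538.76 (Jul)
Initial deposit = cushion − low point = $1,584.84 − (-$1,538.76) = $3,123.60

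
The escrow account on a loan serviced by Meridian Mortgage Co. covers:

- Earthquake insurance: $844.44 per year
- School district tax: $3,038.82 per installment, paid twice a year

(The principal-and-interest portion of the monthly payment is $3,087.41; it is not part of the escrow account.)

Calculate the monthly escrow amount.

$576.84

Earthquake insurance = $844.44 per year
School district tax = $3,038.82 × 2 = $6,077.64 per year
Annual escrow total = $844.44 + $6,077.64 = $6,922.08
Base monthly escrow = $6,922.08 ÷ 12 = $576.84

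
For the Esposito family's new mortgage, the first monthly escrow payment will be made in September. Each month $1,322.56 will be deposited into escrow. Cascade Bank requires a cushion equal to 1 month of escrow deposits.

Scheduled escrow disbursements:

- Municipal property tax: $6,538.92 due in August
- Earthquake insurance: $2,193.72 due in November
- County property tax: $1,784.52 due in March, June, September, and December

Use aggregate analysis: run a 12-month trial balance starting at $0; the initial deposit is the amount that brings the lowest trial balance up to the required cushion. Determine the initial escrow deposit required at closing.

Cushion = 1 × $1,322.56 = $1,322.56
Trial balance (start $0, +$1,322.56 each month, − disbursements):
  Sep: +$1,322.56 − $1,784.52 → -$461.96
  Oct: +$1,322.56 → $860.60
  Nov: +$1,322.56 − $2,193.72 → -$10.56
  Dec: +$1,322.56 − $1,784.52 → -$472.52
  Jan: +$1,322.56 → $850.04
  Feb: +$1,322.56 → $2,172.60
  Mar: +$1,322.56 − $1,784.52 → $1,710.64
  Apr: +$1,322.56 → $3,033.20
  May: +$1,322.56 → $4,355.76
  Jun: +$1,322.56 − $1,784.52 → $3,893.80
  Jul: +$1,322.56 → $5,216.36
  Aug: +$1,322.56 − $6,538.92 → $0.00
Lowest trial balance = -$472.52 (Dec)
Initial deposit = cushion − low point = $1,322.56 − (-$472.52) = $1,795.08

$1,795.08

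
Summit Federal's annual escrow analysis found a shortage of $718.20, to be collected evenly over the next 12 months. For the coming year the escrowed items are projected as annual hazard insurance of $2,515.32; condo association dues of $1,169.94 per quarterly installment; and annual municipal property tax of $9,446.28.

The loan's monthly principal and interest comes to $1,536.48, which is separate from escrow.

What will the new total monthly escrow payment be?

$1,446.63

Hazard insurance — $2,515.32 annually
Condo association dues — $1,169.94 × 4 = $4,679.76 annually
Municipal property tax — $9,446.28 annually
Yearly total = $16,641.36
Monthly = $16,641.36 / 12 = $1,386.78
Shortage spread = $718.20 ÷ 12 = $59.85/mo
New monthly escrow = $1,386.78 + $59.85 = $1,446.63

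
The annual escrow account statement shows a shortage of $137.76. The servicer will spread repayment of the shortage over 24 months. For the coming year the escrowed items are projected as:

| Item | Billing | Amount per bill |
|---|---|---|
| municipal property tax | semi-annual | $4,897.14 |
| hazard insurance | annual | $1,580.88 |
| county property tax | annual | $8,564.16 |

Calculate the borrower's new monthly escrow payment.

Municipal property tax — $4,897.14 × 2 = $9,794.28 per year
Hazard insurance — $1,580.88 per year
County property tax — $8,564.16 per year
Annual escrow total = $19,939.32
Base monthly escrow = $19,939.32 / 12 = $1,661.61
Shortage per month = $137.76 ÷ 24 = $5.74
Adjusted monthly = $1,661.61 + $5.74 = $1,667.35

$1,667.35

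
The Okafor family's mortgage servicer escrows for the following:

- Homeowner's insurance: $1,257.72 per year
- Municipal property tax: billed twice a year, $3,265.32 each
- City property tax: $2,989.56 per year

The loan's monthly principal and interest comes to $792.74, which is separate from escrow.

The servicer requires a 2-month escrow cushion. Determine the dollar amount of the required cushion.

$1,796.32

Homeowner's insurance — $1,257.72 per year
Municipal property tax — $3,265.32 × 2 = $6,530.64 per year
City property tax — $2,989.56 per year
Total annual escrow = $1,257.72 + $6,530.64 + $2,989.56 = $10,777.92
Monthly = $10,777.92 / 12 = $898.16
Reserve = 2 × $898.16 = $1,796.32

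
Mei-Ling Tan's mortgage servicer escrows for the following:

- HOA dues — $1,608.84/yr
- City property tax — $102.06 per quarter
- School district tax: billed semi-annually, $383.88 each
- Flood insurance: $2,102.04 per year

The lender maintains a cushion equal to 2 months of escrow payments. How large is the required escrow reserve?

HOA dues = $1,608.84 per year
City property tax = $102.06 × 4 = $408.24 per year
School district tax = $383.88 × 2 = $767.76 per year
Flood insurance = $2,102.04 per year
Total per year = $4,886.88
Per month = $4,886.88 ÷ 12 = $407.24
Required cushion = 2 × $407.24 = $814.48

$814.48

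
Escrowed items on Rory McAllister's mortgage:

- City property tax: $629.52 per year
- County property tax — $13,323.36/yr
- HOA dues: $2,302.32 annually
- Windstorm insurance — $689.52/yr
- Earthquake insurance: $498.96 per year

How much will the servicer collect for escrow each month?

$1,453.64

City property tax: $629.52
County property tax: $13,323.36
HOA dues: $2,302.32
Windstorm insurance: $689.52
Earthquake insurance: $498.96
Annual escrow total = $629.52 + $13,323.36 + $2,302.32 + $689.52 + $498.96 = $17,443.68
Per month = $17,443.68 ÷ 12 = $1,453.64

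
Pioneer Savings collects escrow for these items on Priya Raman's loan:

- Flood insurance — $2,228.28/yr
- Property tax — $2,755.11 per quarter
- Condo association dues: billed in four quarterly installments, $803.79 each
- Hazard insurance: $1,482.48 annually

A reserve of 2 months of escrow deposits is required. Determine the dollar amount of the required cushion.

Flood insurance — $2,228.28 annually
Property tax — $2,755.11 × 4 = $11,020.44 annually
Condo association dues — $803.79 × 4 = $3,215.16 annually
Hazard insurance — $1,482.48 annually
Total annual escrow = $17,946.36
Base monthly escrow = $17,946.36 / 12 = $1,495.53
Required cushion = 2 × $1,495.53 = $2,991.06

$2,991.06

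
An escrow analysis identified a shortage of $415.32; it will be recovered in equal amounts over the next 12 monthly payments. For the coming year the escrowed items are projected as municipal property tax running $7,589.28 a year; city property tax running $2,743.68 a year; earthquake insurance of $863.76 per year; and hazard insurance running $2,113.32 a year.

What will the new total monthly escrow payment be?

Municipal property tax = $7,589.28 per year
City property tax = $2,743.68 per year
Earthquake insurance = $863.76 per year
Hazard insurance = $2,113.32 per year
Total per year = $7,589.28 + $2,743.68 + $863.76 + $2,113.32 = $13,310.04
Base monthly escrow = $13,310.04 ÷ 12 = $1,109.17
Shortage per month = $415.32 ÷ 12 = $34.61
New monthly escrow = $1,109.17 + $34.61 = $1,143.78

$1,143.78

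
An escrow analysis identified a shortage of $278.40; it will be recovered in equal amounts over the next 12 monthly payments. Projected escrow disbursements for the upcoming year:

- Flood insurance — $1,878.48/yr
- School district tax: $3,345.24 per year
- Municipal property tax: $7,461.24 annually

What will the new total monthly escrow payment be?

Flood insurance: $1,878.48
School district tax: $3,345.24
Municipal property tax: $7,461.24
Total per year = $1,878.48 + $3,345.24 + $7,461.24 = $12,684.96
Per month = $12,684.96 ÷ 12 = $1,057.08
Shortage spread = $278.40 / 12 = $23.20/mo
Adjusted monthly = $1,057.08 + $23.20 = $1,080.28

$1,080.28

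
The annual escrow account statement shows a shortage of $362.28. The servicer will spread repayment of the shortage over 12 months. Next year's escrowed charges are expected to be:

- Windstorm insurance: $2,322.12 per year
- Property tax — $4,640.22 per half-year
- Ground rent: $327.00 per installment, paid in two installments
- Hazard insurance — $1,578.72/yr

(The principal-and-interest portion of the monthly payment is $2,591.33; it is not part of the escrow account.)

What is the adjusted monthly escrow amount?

$1,183.13

Windstorm insurance = $2,322.12 annually
Property tax = $4,640.22 × 2 = $9,280.44 annually
Ground rent = $327.00 × 2 = $654.00 annually
Hazard insurance = $1,578.72 annually
Total annual escrow = $2,322.12 + $9,280.44 + $654.00 + $1,578.72 = $13,835.28
Monthly = $13,835.28 / 12 = $1,152.94
Monthly shortage recovery: $362.28 ÷ 12 = $30.19
New monthly escrow = $1,152.94 + $30.19 = $1,183.13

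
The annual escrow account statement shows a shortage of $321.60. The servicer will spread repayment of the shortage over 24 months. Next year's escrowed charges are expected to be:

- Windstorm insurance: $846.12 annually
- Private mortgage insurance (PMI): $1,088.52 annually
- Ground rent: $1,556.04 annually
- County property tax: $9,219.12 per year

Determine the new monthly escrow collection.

Windstorm insurance — $846.12 annually
Private mortgage insurance (PMI) — $1,088.52 annually
Ground rent — $1,556.04 annually
County property tax — $9,219.12 annually
Yearly total = $846.12 + $1,088.52 + $1,556.04 + $9,219.12 = $12,709.80
Monthly escrow = $12,709.80 / 12 = $1,059.15
Shortage per month = $321.60 / 24 = $13.40
New monthly escrow = $1,059.15 + $13.40 = $1,072.55

$1,072.55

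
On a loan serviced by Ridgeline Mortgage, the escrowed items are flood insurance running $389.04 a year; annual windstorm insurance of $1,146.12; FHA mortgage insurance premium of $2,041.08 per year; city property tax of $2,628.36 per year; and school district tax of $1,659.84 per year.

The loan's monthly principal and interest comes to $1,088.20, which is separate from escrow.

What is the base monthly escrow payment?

Flood insurance = $389.04 annually
Windstorm insurance = $1,146.12 annually
FHA mortgage insurance premium = $2,041.08 annually
City property tax = $2,628.36 annually
School district tax = $1,659.84 annually
Annual escrow total = $7,864.44
Monthly = $7,864.44 ÷ 12 = $655.37

$655.37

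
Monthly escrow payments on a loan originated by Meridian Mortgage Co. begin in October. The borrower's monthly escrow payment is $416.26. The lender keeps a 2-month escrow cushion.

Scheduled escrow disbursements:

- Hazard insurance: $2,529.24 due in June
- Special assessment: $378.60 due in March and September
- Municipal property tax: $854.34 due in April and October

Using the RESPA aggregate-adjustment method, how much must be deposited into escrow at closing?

Cushion = 2 × $416.26 = $832.52
Trial balance (start $0, +$416.26 each month, − disbursements):
  Oct: +$416.26 − $854.34 → -$438.08
  Nov: +$416.26 → -$21.82
  Dec: +$416.26 → $394.44
  Jan: +$416.26 → $810.70
  Feb: +$416.26 → $1,226.96
  Mar: +$416.26 − $378.60 → $1,264.62
  Apr: +$416.26 − $854.34 → $826.54
  May: +$416.26 → $1,242.80
  Jun: +$416.26 − $2,529.24 → -$870.18
  Jul: +$416.26 → -$453.92
  Aug: +$416.26 → -$37.66
  Sep: +$416.26 − $378.60 → $0.00
Lowest trial balance = -$870.18 (Jun)
Initial deposit = cushion − low point = $832.52 − (-$870.18) = $1,702.70

$1,702.70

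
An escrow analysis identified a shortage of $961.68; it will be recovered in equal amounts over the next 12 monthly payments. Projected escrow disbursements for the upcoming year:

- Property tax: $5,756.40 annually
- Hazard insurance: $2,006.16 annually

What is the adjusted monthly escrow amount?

Property tax — $5,756.40 annually
Hazard insurance — $2,006.16 annually
Total per year = $7,762.56
Monthly = $7,762.56 ÷ 12 = $646.88
Monthly shortage recovery: $961.68 ÷ 12 = $80.14
New monthly escrow = $646.88 + $80.14 = $727.02

$727.02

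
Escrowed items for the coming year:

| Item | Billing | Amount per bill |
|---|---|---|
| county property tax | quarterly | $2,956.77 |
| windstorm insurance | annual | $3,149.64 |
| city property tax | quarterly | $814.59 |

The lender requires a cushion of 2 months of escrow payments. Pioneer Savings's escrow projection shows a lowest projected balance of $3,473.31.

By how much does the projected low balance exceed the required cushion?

$434.13

County property tax: $2,956.77 × 4 = $11,827.08 annually
Windstorm insurance: $3,149.64 annually
City property tax: $814.59 × 4 = $3,258.36 annually
Total per year = $11,827.08 + $3,149.64 + $3,258.36 = $18,235.08
Base monthly escrow = $18,235.08 ÷ 12 = $1,519.59
Required reserve = 2 × $1,519.59 = $3,039.18
Excess over cushion: $3,473.31 − $3,039.18 = $434.13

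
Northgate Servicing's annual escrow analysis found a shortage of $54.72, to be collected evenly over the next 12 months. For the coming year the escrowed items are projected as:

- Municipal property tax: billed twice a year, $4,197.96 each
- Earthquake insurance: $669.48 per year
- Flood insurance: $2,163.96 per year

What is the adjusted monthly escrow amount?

$940.34

Municipal property tax = $4,197.96 × 2 = $8,395.92 annually
Earthquake insurance = $669.48 annually
Flood insurance = $2,163.96 annually
Combined annual = $8,395.92 + $669.48 + $2,163.96 = $11,229.36
Monthly = $11,229.36 / 12 = $935.78
Shortage spread = $54.72 ÷ 12 = $4.56/mo
Adjusted monthly = $935.78 + $4.56 = $940.34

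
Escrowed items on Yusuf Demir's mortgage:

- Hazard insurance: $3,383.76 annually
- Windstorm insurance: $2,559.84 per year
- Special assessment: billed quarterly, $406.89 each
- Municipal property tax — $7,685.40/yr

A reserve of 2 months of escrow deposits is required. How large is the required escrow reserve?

$2,542.76

Hazard insurance: $3,383.76
Windstorm insurance: $2,559.84
Special assessment: $406.89 × 4 = $1,627.56
Municipal property tax: $7,685.40
Total annual escrow = $3,383.76 + $2,559.84 + $1,627.56 + $7,685.40 = $15,256.56
Monthly = $15,256.56 ÷ 12 = $1,271.38
Cushion = 2 × $1,271.38 = $2,542.76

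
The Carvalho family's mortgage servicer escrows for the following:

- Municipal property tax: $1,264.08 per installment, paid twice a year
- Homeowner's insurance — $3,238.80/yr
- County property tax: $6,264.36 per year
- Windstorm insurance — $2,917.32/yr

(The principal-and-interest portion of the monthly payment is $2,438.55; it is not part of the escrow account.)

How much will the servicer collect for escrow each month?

Municipal property tax = $1,264.08 × 2 = $2,528.16/yr
Homeowner's insurance = $3,238.80/yr
County property tax = $6,264.36/yr
Windstorm insurance = $2,917.32/yr
Combined annual = $14,948.64
Monthly escrow = $14,948.64 / 12 = $1,245.72

$1,245.72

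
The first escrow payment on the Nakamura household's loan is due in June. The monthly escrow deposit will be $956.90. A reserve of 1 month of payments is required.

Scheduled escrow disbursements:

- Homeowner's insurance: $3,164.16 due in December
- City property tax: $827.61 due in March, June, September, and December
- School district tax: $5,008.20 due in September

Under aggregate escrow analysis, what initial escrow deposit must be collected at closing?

Cushion = 1 × $956.90 = $956.90
Trial balance (start $0, +$956.90 each month, − disbursements):
  Jun: +$956.90 − $827.61 → $129.29
  Jul: +$956.90 → $1,086.19
  Aug: +$956.90 → $2,043.09
  Sep: +$956.90 − $5,835.81 → -$2,835.82
  Oct: +$956.90 → -$1,878.92
  Nov: +$956.90 → -$922.02
  Dec: +$956.90 − $3,991.77 → -$3,956.89
  Jan: +$956.90 → -$2,999.99
  Feb: +$956.90 → -$2,043.09
  Mar: +$956.90 − $827.61 → -$1,913.80
  Apr: +$956.90 → -$956.90
  May: +$956.90 → $0.00
Lowest trial balance = -$3,956.89 (Dec)
Initial deposit = cushion − low point = $956.90 − (-$3,956.89) = $4,913.79

$4,913.79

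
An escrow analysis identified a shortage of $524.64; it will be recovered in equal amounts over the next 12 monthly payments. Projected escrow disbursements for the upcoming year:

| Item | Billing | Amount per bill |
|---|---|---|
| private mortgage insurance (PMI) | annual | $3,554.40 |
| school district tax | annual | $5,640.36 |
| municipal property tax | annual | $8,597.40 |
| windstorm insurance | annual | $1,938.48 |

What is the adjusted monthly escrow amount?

Private mortgage insurance (PMI) — $3,554.40
School district tax — $5,640.36
Municipal property tax — $8,597.40
Windstorm insurance — $1,938.48
Yearly total = $3,554.40 + $5,640.36 + $8,597.40 + $1,938.48 = $19,730.64
Per month = $19,730.64 ÷ 12 = $1,644.22
Monthly shortage recovery: $524.64 ÷ 12 = $43.72
Adjusted monthly = $1,644.22 + $43.72 = $1,687.94

$1,687.94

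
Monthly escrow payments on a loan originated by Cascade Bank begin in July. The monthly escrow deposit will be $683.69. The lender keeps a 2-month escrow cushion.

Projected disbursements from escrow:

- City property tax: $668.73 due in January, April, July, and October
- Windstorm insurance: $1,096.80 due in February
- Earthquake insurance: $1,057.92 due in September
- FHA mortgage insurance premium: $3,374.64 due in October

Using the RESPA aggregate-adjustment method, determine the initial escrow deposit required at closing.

Cushion = 2 × $683.69 = $1,367.38
Trial balance (start $0, +$683.69 each month, − disbursements):
  Jul: +$683.69 − $668.73 → $14.96
  Aug: +$683.69 → $698.65
  Sep: +$683.69 − $1,057.92 → $324.42
  Oct: +$683.69 − $4,043.37 → -$3,035.26
  Nov: +$683.69 → -$2,351.57
  Dec: +$683.69 → -$1,667.88
  Jan: +$683.69 − $668.73 → -$1,652.92
  Feb: +$683.69 − $1,096.80 → -$2,066.03
  Mar: +$683.69 → -$1,382.34
  Apr: +$683.69 − $668.73 → -$1,367.38
  May: +$683.69 → -$683.69
  Jun: +$683.69 → $0.00
Lowest trial balance = -$3,035.26 (Oct)
Initial deposit = cushion − low point = $1,367.38 − (-$3,035.26) = $4,402.64

$4,402.64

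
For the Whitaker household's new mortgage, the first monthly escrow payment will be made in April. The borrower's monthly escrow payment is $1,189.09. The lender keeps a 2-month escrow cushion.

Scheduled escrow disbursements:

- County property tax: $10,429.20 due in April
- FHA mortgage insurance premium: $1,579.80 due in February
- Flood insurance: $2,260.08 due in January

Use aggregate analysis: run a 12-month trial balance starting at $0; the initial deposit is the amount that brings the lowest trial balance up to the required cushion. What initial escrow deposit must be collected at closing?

$11,618.29

Cushion = 2 × $1,189.09 = $2,378.18
Trial balance (start $0, +$1,189.09 each month, − disbursements):
  Apr: +$1,189.09 − $10,429.20 → -$9,240.11
  May: +$1,189.09 → -$8,051.02
  Jun: +$1,189.09 → -$6,861.93
  Jul: +$1,189.09 → -$5,672.84
  Aug: +$1,189.09 → -$4,483.75
  Sep: +$1,189.09 → -$3,294.66
  Oct: +$1,189.09 → -$2,105.57
  Nov: +$1,189.09 → -$916.48
  Dec: +$1,189.09 → $272.61
  Jan: +$1,189.09 − $2,260.08 → -$798.38
  Feb: +$1,189.09 − $1,579.80 → -$1,189.09
  Mar: +$1,189.09 → $0.00
Lowest trial balance = -$9,240.11 (Apr)
Initial deposit = cushion − low point = $2,378.18 − (-$9,240.11) = $11,618.29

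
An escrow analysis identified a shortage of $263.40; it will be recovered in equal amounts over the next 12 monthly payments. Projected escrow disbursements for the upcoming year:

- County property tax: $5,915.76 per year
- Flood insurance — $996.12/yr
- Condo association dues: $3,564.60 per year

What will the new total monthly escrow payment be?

$894.99

County property tax: $5,915.76 annually
Flood insurance: $996.12 annually
Condo association dues: $3,564.60 annually
Total per year = $10,476.48
Monthly escrow = $10,476.48 / 12 = $873.04
Monthly shortage recovery: $263.40 ÷ 12 = $21.95
Adjusted monthly = $873.04 + $21.95 = $894.99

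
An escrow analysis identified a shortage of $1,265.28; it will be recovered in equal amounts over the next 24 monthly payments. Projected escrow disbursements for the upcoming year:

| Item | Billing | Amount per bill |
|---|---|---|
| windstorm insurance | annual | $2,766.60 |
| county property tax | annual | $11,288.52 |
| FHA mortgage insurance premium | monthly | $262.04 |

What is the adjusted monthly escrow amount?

Windstorm insurance — $2,766.60 annually
County property tax — $11,288.52 annually
FHA mortgage insurance premium — $262.04 × 12 = $3,144.48 annually
Yearly total = $17,199.60
Per month = $17,199.60 / 12 = $1,433.30
Monthly shortage recovery: $1,265.28 ÷ 24 = $52.72
Adjusted monthly = $1,433.30 + $52.72 = $1,486.02

$1,486.02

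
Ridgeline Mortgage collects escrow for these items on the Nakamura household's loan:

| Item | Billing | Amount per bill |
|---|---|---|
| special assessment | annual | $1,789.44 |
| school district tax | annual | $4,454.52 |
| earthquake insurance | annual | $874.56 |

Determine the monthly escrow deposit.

$593.21

Special assessment: $1,789.44 per year
School district tax: $4,454.52 per year
Earthquake insurance: $874.56 per year
Annual escrow total = $7,118.52
Monthly escrow = $7,118.52 / 12 = $593.21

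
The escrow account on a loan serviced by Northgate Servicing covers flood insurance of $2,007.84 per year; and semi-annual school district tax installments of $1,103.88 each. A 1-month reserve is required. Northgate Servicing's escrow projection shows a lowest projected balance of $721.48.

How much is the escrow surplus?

$370.18

Flood insurance — $2,007.84 annually
School district tax — $1,103.88 × 2 = $2,207.76 annually
Total annual escrow = $2,007.84 + $2,207.76 = $4,215.60
Per month = $4,215.60 ÷ 12 = $351.30
Required cushion = 1 × $351.30 = $351.30
Surplus = $721.48 − $351.30 = $370.18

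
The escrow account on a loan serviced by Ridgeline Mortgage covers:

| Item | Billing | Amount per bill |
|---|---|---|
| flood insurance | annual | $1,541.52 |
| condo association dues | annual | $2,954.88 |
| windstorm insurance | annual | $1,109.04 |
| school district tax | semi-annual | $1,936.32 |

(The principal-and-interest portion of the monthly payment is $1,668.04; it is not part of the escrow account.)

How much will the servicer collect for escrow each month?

Flood insurance — $1,541.52 per year
Condo association dues — $2,954.88 per year
Windstorm insurance — $1,109.04 per year
School district tax — $1,936.32 × 2 = $3,872.64 per year
Total per year = $9,478.08
Monthly = $9,478.08 ÷ 12 = $789.84

$789.84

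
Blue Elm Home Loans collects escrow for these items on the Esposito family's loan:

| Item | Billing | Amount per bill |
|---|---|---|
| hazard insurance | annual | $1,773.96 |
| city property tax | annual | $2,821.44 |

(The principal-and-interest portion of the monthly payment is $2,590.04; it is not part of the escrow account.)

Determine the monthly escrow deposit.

$382.95

Hazard insurance — $1,773.96 per year
City property tax — $2,821.44 per year
Combined annual = $1,773.96 + $2,821.44 = $4,595.40
Monthly escrow = $4,595.40 / 12 = $382.95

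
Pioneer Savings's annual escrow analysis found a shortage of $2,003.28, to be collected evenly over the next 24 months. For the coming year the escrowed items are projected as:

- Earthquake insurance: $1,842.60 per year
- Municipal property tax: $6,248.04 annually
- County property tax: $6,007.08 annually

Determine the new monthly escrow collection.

Earthquake insurance — $1,842.60 per year
Municipal property tax — $6,248.04 per year
County property tax — $6,007.08 per year
Total annual escrow = $14,097.72
Per month = $14,097.72 / 12 = $1,174.81
Shortage spread = $2,003.28 / 24 = $83.47/mo
Adjusted monthly = $1,174.81 + $83.47 = $1,258.28

$1,258.28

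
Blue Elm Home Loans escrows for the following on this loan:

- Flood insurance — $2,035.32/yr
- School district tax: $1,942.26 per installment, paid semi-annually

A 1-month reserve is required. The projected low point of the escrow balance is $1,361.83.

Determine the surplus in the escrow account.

$868.51

Flood insurance — $2,035.32/yr
School district tax — $1,942.26 × 2 = $3,884.52/yr
Annual escrow total = $2,035.32 + $3,884.52 = $5,919.84
Base monthly escrow = $5,919.84 / 12 = $493.32
Required reserve = 1 × $493.32 = $493.32
Excess over cushion: $1,361.83 − $493.32 = $868.51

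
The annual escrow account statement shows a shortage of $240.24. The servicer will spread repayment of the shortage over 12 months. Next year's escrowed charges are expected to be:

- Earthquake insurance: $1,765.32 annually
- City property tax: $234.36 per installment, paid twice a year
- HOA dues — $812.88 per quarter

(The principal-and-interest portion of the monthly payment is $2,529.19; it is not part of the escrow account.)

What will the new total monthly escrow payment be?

$477.15

Earthquake insurance — $1,765.32/yr
City property tax — $234.36 × 2 = $468.72/yr
HOA dues — $812.88 × 4 = $3,251.52/yr
Total per year = $5,485.56
Base monthly escrow = $5,485.56 / 12 = $457.13
Shortage per month = $240.24 / 12 = $20.02
Adjusted monthly = $457.13 + $20.02 = $477.15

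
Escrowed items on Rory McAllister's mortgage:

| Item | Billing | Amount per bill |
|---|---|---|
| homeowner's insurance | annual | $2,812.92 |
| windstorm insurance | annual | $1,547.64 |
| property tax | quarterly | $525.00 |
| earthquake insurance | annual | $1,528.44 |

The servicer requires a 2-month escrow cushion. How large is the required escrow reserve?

Homeowner's insurance = $2,812.92 annually
Windstorm insurance = $1,547.64 annually
Property tax = $525.00 × 4 = $2,100.00 annually
Earthquake insurance = $1,528.44 annually
Combined annual = $7,989.00
Monthly = $7,989.00 / 12 = $665.75
Reserve = 2 × $665.75 = $1,331.50

$1,331.50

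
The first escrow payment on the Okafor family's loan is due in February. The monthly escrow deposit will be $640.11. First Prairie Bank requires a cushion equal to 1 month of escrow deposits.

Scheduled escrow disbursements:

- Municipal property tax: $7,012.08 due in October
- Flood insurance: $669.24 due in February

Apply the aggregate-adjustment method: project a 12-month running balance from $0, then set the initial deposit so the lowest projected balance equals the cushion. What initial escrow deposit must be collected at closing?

$2,560.44

Cushion = 1 × $640.11 = $640.11
Trial balance (start $0, +$640.11 each month, − disbursements):
  Feb: +$640.11 − $669.24 → -$29.13
  Mar: +$640.11 → $610.98
  Apr: +$640.11 → $1,251.09
  May: +$640.11 → $1,891.20
  Jun: +$640.11 → $2,531.31
  Jul: +$640.11 → $3,171.42
  Aug: +$640.11 → $3,811.53
  Sep: +$640.11 → $4,451.64
  Oct: +$640.11 − $7,012.08 → -$1,920.33
  Nov: +$640.11 → -$1,280.22
  Dec: +$640.11 → -$640.11
  Jan: +$640.11 → $0.00
Lowest trial balance = -$1,920.33 (Oct)
Initial deposit = cushion − low point = $640.11 − (-$1,920.33) = $2,560.44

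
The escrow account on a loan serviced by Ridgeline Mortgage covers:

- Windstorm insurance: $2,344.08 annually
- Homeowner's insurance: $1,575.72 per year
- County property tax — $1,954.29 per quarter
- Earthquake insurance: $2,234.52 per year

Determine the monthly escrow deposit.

Windstorm insurance: $2,344.08 annually
Homeowner's insurance: $1,575.72 annually
County property tax: $1,954.29 × 4 = $7,817.16 annually
Earthquake insurance: $2,234.52 annually
Yearly total = $2,344.08 + $1,575.72 + $7,817.16 + $2,234.52 = $13,971.48
Base monthly escrow = $13,971.48 / 12 = $1,164.29

$1,164.29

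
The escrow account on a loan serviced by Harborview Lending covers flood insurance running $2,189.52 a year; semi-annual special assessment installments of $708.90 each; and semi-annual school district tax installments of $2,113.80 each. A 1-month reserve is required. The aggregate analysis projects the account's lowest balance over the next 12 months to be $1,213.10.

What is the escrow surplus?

$560.19

Flood insurance: $2,189.52/yr
Special assessment: $708.90 × 2 = $1,417.80/yr
School district tax: $2,113.80 × 2 = $4,227.60/yr
Yearly total = $2,189.52 + $1,417.80 + $4,227.60 = $7,834.92
Per month = $7,834.92 / 12 = $652.91
Required reserve = 1 × $652.91 = $652.91
Surplus = $1,213.10 − $652.91 = $560.19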